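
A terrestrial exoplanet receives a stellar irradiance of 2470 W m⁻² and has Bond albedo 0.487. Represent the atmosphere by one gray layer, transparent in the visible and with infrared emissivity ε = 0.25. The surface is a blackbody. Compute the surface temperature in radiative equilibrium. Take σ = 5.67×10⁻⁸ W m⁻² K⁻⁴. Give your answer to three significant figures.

283 K

Effective emission temperature (TOA balance): σT_e⁴ = S(1−α)/4 = 316.8 W m⁻² → T_e = 273.4 K.
For a single slab of emissivity ε, T_s⁴ = 2T_e⁴/(2−ε); thus T_s = 273.4·(1.143)^(1/4) = 282.7 K.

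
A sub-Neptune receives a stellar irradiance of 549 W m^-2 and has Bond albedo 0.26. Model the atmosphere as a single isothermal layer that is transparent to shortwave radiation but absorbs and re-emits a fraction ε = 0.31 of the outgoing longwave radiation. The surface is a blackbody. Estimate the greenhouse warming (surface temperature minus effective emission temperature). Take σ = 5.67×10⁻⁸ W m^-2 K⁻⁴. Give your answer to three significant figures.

The planet radiates to space at T_e = [S(1−α)/(4σ)]^(1/4) = 205.7 K.
Surface balance with a leaky layer gives σT_s⁴ = σT_e⁴·2/(2−ε), so T_s = T_e·[2/(2−0.31)]^(1/4) = 214.6 K.
The atmosphere warms the surface by 8.847 K.

8.85 K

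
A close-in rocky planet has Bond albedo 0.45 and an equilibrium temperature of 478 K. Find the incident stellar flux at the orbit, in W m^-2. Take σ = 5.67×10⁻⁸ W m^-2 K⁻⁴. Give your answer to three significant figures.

21500 W m^-2

From S(1−α)/4 = σT⁴: S = 4σT⁴/(1−α).
σT⁴ = 5.67×10⁻⁸·(478)⁴ = 2960 W m^-2.
S = 4·2960/0.55 = 21530 W m^-2.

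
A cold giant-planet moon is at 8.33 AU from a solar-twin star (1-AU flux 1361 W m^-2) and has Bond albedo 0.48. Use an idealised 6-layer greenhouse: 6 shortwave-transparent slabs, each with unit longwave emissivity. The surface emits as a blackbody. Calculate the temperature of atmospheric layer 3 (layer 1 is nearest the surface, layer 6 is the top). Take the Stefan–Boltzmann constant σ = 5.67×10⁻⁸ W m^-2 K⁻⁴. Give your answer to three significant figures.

116 kelvin

Irradiance scales as 1/d², so S = 1361 W m^-2 × (1/8.33)² = 19.61 W m^-2.
OLR = S(1−α)/4 = 2.550 W m^-2; the top layer radiates at T_e = 81.89 K.
In the N-layer model, layer k (counted from the surface) has T_k = (N+1−k)^(1/4)·T_e.
With k = 3: T_3 = (6+1−3)^¼·81.89 K = 115.8 K.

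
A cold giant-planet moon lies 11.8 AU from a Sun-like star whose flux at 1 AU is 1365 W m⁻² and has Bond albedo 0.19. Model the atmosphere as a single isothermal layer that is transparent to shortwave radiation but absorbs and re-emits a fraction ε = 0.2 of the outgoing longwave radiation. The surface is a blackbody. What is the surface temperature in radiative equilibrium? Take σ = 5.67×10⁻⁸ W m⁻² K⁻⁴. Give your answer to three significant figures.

79.0 kelvin

Irradiance scales as 1/d², so S = 1365 W m⁻² × (1/11.8)² = 9.803 W m⁻².
At the top of the atmosphere, σT_e⁴ = S(1−α)/4 = 1.985 W m⁻², giving T_e = 76.92 K.
The surface balance (absorbed SW + ε·downward IR = σT_s⁴) with T_a⁴ = T_s⁴/2 reduces to T_s = T_e·[2/(2−ε)]^¼ = 78.98 K.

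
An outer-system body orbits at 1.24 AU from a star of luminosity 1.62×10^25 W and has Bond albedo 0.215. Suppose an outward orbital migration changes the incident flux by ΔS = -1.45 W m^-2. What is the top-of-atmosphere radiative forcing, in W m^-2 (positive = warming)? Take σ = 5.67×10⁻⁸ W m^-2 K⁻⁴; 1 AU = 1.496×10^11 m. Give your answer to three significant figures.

d = 1.24 × 1.496×10^11 m = 1.855×10^11 m.
Spreading L over a sphere of radius d: S = 1.62×10^25/(4π·1.86×10^11²) = 37.46 W m^-2.
TOA radiative forcing: ΔF = (1−α)ΔS/4 = 0.785·(-1.45)/4 = -0.2846 W m^-2.

-0.285 W m^-2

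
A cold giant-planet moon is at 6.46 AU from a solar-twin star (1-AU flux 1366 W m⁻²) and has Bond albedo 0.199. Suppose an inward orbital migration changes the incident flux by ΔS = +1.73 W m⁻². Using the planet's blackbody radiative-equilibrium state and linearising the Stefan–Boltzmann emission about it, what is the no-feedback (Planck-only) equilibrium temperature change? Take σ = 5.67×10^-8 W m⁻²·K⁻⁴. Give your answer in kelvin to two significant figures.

1.4 K

Flux at the orbit: S = 1366/(6.46)² = 32.73 W m⁻².
Unperturbed T_e = [32.73·(1−0.199)/(4σ)]^¼ = 103.7 K.
Only a fraction (1−α) is absorbed and it's spread over 4πR², so ΔF = (1−α)ΔS/4 = 0.3464 W m⁻².
Linearising σT⁴ gives d(σT⁴)/dT = 4σT_e³ = 0.2529 W m⁻² per K.
ΔT₀ = ΔF/λ_P = 0.3464/0.2529 = 1.37 K.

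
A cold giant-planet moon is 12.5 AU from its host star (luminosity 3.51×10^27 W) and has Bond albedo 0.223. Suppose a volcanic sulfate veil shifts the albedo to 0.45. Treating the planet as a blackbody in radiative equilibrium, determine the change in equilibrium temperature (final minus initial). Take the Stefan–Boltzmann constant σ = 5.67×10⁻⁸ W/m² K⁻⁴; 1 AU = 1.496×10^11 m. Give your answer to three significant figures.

d = 12.5 × 1.496×10^11 m = 1.870×10^12 m.
Spreading L over a sphere of radius d: S = 3.51×10^27/(4π·1.87×10^12²) = 79.88 W/m².
With α = 0.223, T₁ = 128.6 K.
With α = 0.45, T₂ = 118.0 K.
ΔT = T₂ − T₁ = -10.64 K.

-10.6 K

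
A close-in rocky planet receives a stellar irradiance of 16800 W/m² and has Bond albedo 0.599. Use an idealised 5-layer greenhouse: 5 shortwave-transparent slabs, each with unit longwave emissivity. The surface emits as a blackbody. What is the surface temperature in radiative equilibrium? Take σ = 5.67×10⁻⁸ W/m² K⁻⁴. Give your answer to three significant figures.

The effective emission temperature is T_e = [S(1−α)/(4σ)]^¼ = 415.1 K.
Layer-by-layer balance gives σT_s⁴ = (N+1)σT_e⁴, so T_s = 6^¼·415.1 = 649.7 K.

650 kelvin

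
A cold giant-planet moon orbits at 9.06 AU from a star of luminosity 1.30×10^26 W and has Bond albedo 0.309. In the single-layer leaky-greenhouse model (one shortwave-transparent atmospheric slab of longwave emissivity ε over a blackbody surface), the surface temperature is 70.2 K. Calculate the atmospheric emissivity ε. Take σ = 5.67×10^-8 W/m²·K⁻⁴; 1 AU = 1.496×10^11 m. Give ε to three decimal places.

0.587

d = 9.06 × 1.496×10^11 m = 1.355×10^12 m.
Flux at the orbit: S = L/(4πd²) = 1.30×10^26/(4π·(1.36×10^12)²) = 5.631 W/m².
TOA balance gives T_e = 64.36 K.
T_s⁴ = T_e⁴·2/(2−ε) → ε = 2 − 2(T_e/T_s)⁴ = 2 − 2·(64.36/70.2)⁴ = 0.5870.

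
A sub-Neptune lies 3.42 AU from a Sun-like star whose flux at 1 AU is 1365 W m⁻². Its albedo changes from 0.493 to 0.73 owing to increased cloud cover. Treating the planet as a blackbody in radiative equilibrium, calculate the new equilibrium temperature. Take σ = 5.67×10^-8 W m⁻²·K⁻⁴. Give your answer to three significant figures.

109 kelvin

Flux at the orbit: S = 1365/(3.42)² = 116.7 W m⁻².
With the new albedo, S(1−α₂)/4 = 7.877 W m⁻², so T₂ = 108.6 K.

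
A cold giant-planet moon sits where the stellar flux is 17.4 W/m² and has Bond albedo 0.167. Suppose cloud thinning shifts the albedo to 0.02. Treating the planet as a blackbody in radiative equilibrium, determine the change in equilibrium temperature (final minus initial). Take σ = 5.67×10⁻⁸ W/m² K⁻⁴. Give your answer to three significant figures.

Before: T₁ = [17.40·0.833/(4σ)]^(1/4) = 89.41 K.
With α = 0.02, T₂ = 93.12 K.
ΔT = T₂ − T₁ = 3.708 K.

3.71 K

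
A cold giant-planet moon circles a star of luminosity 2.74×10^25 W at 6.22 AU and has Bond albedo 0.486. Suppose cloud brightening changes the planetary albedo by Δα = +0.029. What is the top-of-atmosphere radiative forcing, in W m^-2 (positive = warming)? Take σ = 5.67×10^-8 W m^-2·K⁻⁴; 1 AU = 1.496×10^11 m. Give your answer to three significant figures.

-0.0183 W m^-2

Orbital distance: d = 6.22 AU = 9.305×10^11 m.
Flux at the orbit: S = L/(4πd²) = 2.74×10^25/(4π·(9.31×10^11)²) = 2.518 W m^-2.
ΔF = −(S/4)Δα = −(2.518/4)×(+0.029) = -0.01826 W m^-2.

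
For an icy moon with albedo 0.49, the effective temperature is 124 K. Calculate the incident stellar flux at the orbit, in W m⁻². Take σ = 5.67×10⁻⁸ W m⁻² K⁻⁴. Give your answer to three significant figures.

Invert the energy balance for S: S = 4σT⁴/(1−α).
The emitted flux is σT⁴ = 13.41 W m⁻².
So S = 4×13.41/(1−0.49) = 105.1 W m⁻².

105 W m⁻²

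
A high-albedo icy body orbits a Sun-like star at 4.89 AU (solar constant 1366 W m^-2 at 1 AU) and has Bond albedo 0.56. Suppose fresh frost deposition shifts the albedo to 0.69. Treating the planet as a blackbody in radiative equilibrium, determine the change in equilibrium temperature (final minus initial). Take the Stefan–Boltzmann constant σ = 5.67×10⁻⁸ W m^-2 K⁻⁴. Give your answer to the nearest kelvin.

-9 K

Irradiance scales as 1/d², so S = 1366 W m^-2 × (1/4.89)² = 57.13 W m^-2.
Initial: T₁ = [S(1−0.56)/(4σ)]^(1/4) = 102.6 K.
After:  T₂ = [57.13·0.31/(4σ)]^(1/4) = 94.00 K.
ΔT = T₂ − T₁ = -8.601 K.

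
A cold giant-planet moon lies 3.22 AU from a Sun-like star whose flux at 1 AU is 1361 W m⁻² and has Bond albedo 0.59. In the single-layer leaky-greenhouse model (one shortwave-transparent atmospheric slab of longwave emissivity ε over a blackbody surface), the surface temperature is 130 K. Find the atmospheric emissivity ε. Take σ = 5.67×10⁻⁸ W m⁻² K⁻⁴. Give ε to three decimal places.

Irradiance scales as 1/d², so S = 1361 W m⁻² × (1/3.22)² = 131.3 W m⁻².
Effective temperature: T_e = [S(1−α)/(4σ)]^(1/4) = 124.1 K.
Since (2−ε)/2 = (T_e/T_s)⁴ = 0.8308, ε = 0.3383.

0.338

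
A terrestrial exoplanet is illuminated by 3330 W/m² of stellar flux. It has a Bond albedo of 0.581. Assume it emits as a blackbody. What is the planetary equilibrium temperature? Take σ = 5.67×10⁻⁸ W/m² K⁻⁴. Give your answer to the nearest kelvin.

Averaging over the sphere, the absorbed flux is S(1−α)/4 = 348.8 W/m².
Set σT⁴ = 348.8 → T = (348.8/σ)^(1/4) = 280.1 K.

280 kelvin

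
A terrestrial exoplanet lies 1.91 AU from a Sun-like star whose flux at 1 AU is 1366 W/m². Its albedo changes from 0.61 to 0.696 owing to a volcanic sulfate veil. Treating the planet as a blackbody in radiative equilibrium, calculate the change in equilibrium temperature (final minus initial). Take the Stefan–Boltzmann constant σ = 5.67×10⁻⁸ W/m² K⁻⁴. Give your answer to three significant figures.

-9.62 kelvin

Irradiance scales as 1/d², so S = 1366 W/m² × (1/1.91)² = 374.4 W/m².
Initial: T₁ = [S(1−0.61)/(4σ)]^(1/4) = 159.3 K.
After:  T₂ = [374.4·0.304/(4σ)]^(1/4) = 149.7 K.
Change: 149.7 − 159.3 = -9.618 K.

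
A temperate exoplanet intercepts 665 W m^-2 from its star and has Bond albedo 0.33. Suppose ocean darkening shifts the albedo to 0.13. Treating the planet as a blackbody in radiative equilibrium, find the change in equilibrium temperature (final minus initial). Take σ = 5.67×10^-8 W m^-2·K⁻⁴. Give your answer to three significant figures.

Initial: T₁ = [S(1−0.33)/(4σ)]^(1/4) = 210.5 K.
With α = 0.13, T₂ = 224.7 K.
ΔT = T₂ − T₁ = 14.21 K.

14.2 K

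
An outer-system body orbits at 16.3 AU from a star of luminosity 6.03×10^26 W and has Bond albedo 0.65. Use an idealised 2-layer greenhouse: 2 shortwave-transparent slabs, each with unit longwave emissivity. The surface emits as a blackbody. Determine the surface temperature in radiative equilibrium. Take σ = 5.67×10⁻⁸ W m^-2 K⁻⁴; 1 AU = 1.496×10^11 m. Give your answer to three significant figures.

Orbital distance: d = 16.3 AU = 2.438×10^12 m.
Spreading L over a sphere of radius d: S = 6.03×10^26/(4π·2.44×10^12²) = 8.070 W m^-2.
Top-of-atmosphere balance: σT_e⁴ = S(1−α)/4 = 0.7061 W m^-2 → T_e = 59.41 K.
With N = 2 opaque layers, T_s = (N+1)^(1/4)·T_e = 3^(1/4)·59.41 = 78.18 K.

78.2 kelvin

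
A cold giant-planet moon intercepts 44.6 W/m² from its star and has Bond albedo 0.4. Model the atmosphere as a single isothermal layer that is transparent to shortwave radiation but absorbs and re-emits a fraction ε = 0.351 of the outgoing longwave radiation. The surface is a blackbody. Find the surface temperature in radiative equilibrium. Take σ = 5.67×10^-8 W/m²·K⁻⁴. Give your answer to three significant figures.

109 K

At the top of the atmosphere, σT_e⁴ = S(1−α)/4 = 6.690 W/m², giving T_e = 104.2 K.
The surface balance (absorbed SW + ε·downward IR = σT_s⁴) with T_a⁴ = T_s⁴/2 reduces to T_s = T_e·[2/(2−ε)]^¼ = 109.4 K.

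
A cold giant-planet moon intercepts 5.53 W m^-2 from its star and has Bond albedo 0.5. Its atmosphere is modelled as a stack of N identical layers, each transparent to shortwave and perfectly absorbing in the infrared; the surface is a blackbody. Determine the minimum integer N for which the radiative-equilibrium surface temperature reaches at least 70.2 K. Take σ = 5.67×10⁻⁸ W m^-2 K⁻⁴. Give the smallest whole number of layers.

1

The effective emission temperature is T_e = [S(1−α)/(4σ)]^¼ = 59.09 K.
Need (N+1)T_e⁴ ≥ T_s⁴, i.e. N+1 ≥ (70.2/59.09)⁴ = 1.992.
The minimum whole number is N = 1.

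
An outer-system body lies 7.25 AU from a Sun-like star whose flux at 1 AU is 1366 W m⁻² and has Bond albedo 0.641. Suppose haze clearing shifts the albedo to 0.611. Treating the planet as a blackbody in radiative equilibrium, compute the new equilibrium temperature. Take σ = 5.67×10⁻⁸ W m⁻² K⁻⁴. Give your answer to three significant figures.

81.7 K

Flux at the orbit: S = 1366/(7.25)² = 25.99 W m⁻².
With the new albedo, S(1−α₂)/4 = 2.527 W m⁻², so T₂ = 81.71 K.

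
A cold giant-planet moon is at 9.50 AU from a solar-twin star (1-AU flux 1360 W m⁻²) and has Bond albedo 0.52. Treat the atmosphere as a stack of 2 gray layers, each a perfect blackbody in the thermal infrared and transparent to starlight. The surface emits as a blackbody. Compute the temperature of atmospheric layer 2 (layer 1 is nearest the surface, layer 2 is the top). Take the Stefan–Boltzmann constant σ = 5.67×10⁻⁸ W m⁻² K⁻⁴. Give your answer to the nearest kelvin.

75 K

By the inverse-square law, S = 1360/9.50² = 15.07 W m⁻².
The effective emission temperature is T_e = [S(1−α)/(4σ)]^¼ = 75.15 K.
In the N-layer model, layer k (counted from the surface) has T_k = (N+1−k)^(1/4)·T_e.
With k = 2: T_2 = (2+1−2)^¼·75.15 K = 75.15 K.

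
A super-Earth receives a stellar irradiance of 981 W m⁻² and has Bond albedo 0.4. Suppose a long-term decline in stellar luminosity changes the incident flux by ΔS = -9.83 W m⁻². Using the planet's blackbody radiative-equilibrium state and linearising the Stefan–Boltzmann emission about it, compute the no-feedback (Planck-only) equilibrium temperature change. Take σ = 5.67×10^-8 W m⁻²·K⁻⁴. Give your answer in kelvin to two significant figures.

The baseline emission temperature is T_e = 225.7 K.
TOA radiative forcing: ΔF = (1−α)ΔS/4 = 0.6·(-9.83)/4 = -1.474 W m⁻².
The Planck feedback parameter is 4σT_e³ = 2.608 W m⁻²/K.
Hence the no-feedback warming is ΔF/(4σT_e³) = -0.565 K.

-0.57 K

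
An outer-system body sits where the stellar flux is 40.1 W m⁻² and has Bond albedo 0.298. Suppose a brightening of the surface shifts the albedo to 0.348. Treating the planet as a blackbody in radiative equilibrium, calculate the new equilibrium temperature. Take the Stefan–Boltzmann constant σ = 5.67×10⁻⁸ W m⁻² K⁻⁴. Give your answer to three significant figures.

104 K

T₂ = [S(1−α₂)/(4σ)]^(1/4) = [40.10·0.652/(4σ)]^(1/4) = 103.6 K.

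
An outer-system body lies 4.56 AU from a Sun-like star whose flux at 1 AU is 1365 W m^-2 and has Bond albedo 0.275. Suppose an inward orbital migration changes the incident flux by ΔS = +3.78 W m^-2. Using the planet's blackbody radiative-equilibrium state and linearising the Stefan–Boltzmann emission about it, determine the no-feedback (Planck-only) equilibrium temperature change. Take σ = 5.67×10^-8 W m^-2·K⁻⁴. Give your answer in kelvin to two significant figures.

1.7 kelvin

Flux at the orbit: S = 1365/(4.56)² = 65.65 W m^-2.
Unperturbed T_e = [65.65·(1−0.275)/(4σ)]^¼ = 120.4 K.
ΔF = Δ[S(1−α)]/4 = (1−0.275)·+3.78/4 = 0.6851 W m^-2.
Linearising σT⁴ gives d(σT⁴)/dT = 4σT_e³ = 0.3954 W m^-2 per K.
ΔT₀ = ΔF/λ_P = 0.6851/0.3954 = 1.73 K.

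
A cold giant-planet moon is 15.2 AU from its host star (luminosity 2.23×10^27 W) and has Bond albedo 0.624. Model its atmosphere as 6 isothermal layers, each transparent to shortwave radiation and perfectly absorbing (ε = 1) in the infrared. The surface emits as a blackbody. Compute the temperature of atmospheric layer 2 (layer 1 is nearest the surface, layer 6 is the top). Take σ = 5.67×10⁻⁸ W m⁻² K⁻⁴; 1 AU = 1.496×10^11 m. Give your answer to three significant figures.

130 K

Orbital distance: d = 15.2 AU = 2.274×10^12 m.
Spreading L over a sphere of radius d: S = 2.23×10^27/(4π·2.27×10^12²) = 34.32 W m⁻².
The effective emission temperature is T_e = [S(1−α)/(4σ)]^¼ = 86.85 K.
Each opaque layer satisfies 2T_j⁴ = T_{j−1}⁴ + T_{j+1}⁴, giving T_k⁴ = (N+1−k)T_e⁴.
T_2 = (5)^(1/4)·86.85 = 129.9 K.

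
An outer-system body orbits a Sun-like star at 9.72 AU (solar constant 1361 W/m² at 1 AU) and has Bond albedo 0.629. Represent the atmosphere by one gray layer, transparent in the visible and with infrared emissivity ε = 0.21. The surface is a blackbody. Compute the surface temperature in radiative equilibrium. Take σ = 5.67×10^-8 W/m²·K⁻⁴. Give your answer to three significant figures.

Flux at the orbit: S = 1361/(9.72)² = 14.41 W/m².
At the top of the atmosphere, σT_e⁴ = S(1−α)/4 = 1.336 W/m², giving T_e = 69.67 K.
For a single slab of emissivity ε, T_s⁴ = 2T_e⁴/(2−ε); thus T_s = 69.67·(1.117)^(1/4) = 71.63 K.

71.6 K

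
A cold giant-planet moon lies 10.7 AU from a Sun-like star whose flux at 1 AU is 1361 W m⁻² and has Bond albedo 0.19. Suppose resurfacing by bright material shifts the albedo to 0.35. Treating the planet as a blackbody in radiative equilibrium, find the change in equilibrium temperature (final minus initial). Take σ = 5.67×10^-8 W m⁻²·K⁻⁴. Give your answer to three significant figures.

By the inverse-square law, S = 1361/10.7² = 11.89 W m⁻².
Before: T₁ = [11.89·0.81/(4σ)]^(1/4) = 80.72 K.
After:  T₂ = [11.89·0.65/(4σ)]^(1/4) = 76.40 K.
Change: 76.40 − 80.72 = -4.321 K.

-4.32 K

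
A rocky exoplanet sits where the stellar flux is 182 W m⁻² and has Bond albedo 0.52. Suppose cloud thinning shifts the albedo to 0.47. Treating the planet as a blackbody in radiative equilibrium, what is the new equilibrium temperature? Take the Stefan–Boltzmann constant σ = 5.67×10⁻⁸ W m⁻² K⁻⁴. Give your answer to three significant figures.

T₂ = [S(1−α₂)/(4σ)]^(1/4) = [182.0·0.53/(4σ)]^(1/4) = 143.6 K.

144 kelvin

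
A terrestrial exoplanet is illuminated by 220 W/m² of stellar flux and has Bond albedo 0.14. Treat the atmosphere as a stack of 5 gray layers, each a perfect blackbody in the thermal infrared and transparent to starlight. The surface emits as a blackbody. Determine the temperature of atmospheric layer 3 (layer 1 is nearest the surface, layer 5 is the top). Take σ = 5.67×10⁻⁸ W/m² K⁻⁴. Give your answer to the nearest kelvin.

224 K

The effective emission temperature is T_e = [S(1−α)/(4σ)]^¼ = 169.9 K.
The net upward flux σT_e⁴ is constant between every pair of levels, so T_k⁴ = (N+1−k)T_e⁴.
With k = 3: T_3 = (5+1−3)^¼·169.9 K = 223.7 K.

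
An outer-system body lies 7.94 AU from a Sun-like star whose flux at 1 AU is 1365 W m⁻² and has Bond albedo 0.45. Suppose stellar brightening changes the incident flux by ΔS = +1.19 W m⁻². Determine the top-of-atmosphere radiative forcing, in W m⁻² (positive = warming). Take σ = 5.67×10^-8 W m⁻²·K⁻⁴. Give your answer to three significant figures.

Flux at the orbit: S = 1365/(7.94)² = 21.65 W m⁻².
TOA radiative forcing: ΔF = (1−α)ΔS/4 = 0.55·(+1.19)/4 = 0.1636 W m⁻².

0.164 W m⁻²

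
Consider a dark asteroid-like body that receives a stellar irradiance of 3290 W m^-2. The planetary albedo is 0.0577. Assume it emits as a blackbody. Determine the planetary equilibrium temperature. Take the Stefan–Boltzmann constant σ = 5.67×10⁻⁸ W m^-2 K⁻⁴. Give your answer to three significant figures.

342 K

The planet absorbs (1−α)S over its disc πR² and re-emits over 4πR², so the mean absorbed flux is (1−0.0577)·3290/4 = 775.0 W m^-2.
In equilibrium σT⁴ equals this, so T = 341.9 K.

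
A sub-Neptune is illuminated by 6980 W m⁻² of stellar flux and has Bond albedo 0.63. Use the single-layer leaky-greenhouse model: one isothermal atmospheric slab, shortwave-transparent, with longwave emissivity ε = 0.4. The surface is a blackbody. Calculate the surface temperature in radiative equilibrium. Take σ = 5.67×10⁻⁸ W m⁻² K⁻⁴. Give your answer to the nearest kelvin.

The planet radiates to space at T_e = [S(1−α)/(4σ)]^(1/4) = 326.7 K.
For a single slab of emissivity ε, T_s⁴ = 2T_e⁴/(2−ε); thus T_s = 326.7·(1.25)^(1/4) = 345.4 K.

345 K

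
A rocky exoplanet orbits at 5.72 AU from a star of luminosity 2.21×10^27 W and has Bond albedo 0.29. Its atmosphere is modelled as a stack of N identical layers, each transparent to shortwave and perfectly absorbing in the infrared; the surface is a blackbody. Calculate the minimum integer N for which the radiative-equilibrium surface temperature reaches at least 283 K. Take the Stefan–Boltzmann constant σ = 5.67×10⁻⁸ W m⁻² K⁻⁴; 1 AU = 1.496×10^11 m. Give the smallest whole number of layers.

d = 5.72 × 1.496×10^11 m = 8.557×10^11 m.
Flux at the orbit: S = L/(4πd²) = 2.21×10^27/(4π·(8.56×10^11)²) = 240.2 W m⁻².
OLR = S(1−α)/4 = 42.63 W m⁻²; the top layer radiates at T_e = 165.6 K.
Need (N+1)T_e⁴ ≥ T_s⁴, i.e. N+1 ≥ (283/165.6)⁴ = 8.531.
So N ≥ 7.531; the smallest integer is N = 8.

8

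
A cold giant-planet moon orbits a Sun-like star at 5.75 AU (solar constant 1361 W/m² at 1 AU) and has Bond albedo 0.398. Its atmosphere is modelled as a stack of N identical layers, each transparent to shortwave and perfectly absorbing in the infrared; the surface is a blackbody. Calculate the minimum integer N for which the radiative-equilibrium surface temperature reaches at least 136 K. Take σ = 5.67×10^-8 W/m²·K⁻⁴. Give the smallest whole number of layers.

Flux at the orbit: S = 1361/(5.75)² = 41.16 W/m².
OLR = S(1−α)/4 = 6.195 W/m²; the top layer radiates at T_e = 102.2 K.
T_s = (N+1)^(1/4)·T_e ≥ 136 K requires N+1 ≥ (T_s/T_e)⁴ = (136/102.2)⁴ = 3.131.
Rounding up, N = 3.

3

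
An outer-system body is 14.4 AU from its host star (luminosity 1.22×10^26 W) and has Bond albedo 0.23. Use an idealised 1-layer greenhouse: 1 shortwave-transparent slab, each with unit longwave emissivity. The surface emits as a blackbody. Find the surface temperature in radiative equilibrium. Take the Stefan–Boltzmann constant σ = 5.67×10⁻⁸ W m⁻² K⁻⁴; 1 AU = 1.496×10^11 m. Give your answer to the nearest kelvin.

61 K

Orbital distance: d = 14.4 AU = 2.154×10^12 m.
Flux at the orbit: S = L/(4πd²) = 1.22×10^26/(4π·(2.15×10^12)²) = 2.092 W m⁻².
The effective emission temperature is T_e = [S(1−α)/(4σ)]^¼ = 51.62 K.
For an N-layer opaque stack, T_s⁴ = (N+1)T_e⁴, hence T_s = (2)^(1/4)×51.62 K = 61.39 K.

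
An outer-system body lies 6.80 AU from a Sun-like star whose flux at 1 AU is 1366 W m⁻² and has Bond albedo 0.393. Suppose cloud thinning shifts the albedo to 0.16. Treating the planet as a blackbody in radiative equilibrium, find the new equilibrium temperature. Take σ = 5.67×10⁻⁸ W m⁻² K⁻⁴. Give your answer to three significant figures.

102 K

Flux at the orbit: S = 1366/(6.80)² = 29.54 W m⁻².
With the new albedo, S(1−α₂)/4 = 6.204 W m⁻², so T₂ = 102.3 K.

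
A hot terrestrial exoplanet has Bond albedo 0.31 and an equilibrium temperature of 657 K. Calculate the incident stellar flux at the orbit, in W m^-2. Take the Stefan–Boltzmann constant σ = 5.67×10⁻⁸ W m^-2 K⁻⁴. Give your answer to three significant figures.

Invert the energy balance for S: S = 4σT⁴/(1−α).
The emitted flux is σT⁴ = 10560 W m^-2.
S = 4·10560/0.69 = 61240 W m^-2.

61200 W m^-2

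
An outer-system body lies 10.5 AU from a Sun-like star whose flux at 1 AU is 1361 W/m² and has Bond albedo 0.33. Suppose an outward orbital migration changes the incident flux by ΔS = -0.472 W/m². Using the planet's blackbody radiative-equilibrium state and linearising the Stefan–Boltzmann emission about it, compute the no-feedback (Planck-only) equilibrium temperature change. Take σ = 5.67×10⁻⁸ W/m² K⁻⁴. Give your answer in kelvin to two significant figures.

-0.74 K

By the inverse-square law, S = 1361/10.5² = 12.34 W/m².
The baseline emission temperature is T_e = 77.71 K.
Only a fraction (1−α) is absorbed and it's spread over 4πR², so ΔF = (1−α)ΔS/4 = -0.07906 W/m².
Linearising σT⁴ gives d(σT⁴)/dT = 4σT_e³ = 0.1064 W/m² per K.
Hence the no-feedback warming is ΔF/(4σT_e³) = -0.743 K.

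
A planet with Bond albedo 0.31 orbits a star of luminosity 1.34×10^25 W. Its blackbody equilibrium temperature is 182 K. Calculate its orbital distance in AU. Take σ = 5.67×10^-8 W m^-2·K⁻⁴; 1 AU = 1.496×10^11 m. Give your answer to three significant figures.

0.363 AU

The flux needed for this T is 4σT⁴/(1−0.31) = 360.6 W m^-2.
S = L/(4πd²) → d = √(L/4πS) = √(1.34×10^25/(4π·360.6)) = 5.438×10^10 m = 0.3635 AU.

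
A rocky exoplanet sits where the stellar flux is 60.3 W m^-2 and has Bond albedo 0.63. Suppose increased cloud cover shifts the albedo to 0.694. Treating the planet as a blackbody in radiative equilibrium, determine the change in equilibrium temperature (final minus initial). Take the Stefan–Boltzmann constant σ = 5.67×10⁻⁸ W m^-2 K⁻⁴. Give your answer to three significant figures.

Before: T₁ = [60.30·0.37/(4σ)]^(1/4) = 99.59 K.
Final:   T₂ = [S(1−0.694)/(4σ)]^(1/4) = 94.97 K.
Change: 94.97 − 99.59 = -4.618 K.

-4.62 K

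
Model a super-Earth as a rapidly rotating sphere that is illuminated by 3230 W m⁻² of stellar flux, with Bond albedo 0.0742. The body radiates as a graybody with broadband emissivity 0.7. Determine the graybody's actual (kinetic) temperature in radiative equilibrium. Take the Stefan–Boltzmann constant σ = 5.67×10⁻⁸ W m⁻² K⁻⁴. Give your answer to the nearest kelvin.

Averaging over the sphere, the absorbed flux is S(1−α)/4 = 747.6 W m⁻².
Equating to εσT⁴ with ε = 0.7: T = (747.6/0.7σ)^(1/4) = 370.5 K.

370 kelvin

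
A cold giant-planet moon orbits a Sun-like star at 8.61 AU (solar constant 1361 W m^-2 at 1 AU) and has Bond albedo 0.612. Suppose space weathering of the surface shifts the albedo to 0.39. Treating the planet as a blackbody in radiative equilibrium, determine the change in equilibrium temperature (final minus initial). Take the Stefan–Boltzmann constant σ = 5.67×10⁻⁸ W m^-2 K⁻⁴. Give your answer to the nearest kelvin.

9 K

Flux at the orbit: S = 1361/(8.61)² = 18.36 W m^-2.
Before: T₁ = [18.36·0.388/(4σ)]^(1/4) = 74.86 K.
With α = 0.39, T₂ = 83.83 K.
Change: 83.83 − 74.86 = 8.965 K.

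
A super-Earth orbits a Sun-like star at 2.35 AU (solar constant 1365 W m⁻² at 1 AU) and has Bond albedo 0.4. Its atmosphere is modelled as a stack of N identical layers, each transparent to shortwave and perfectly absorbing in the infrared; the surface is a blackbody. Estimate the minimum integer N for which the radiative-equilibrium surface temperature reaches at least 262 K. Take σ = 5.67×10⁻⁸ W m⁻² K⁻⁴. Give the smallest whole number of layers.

7

By the inverse-square law, S = 1365/2.35² = 247.2 W m⁻².
OLR = S(1−α)/4 = 37.08 W m⁻²; the top layer radiates at T_e = 159.9 K.
T_s = (N+1)^(1/4)·T_e ≥ 262 K requires N+1 ≥ (T_s/T_e)⁴ = (262/159.9)⁴ = 7.206.
So N ≥ 6.206; the smallest integer is N = 7.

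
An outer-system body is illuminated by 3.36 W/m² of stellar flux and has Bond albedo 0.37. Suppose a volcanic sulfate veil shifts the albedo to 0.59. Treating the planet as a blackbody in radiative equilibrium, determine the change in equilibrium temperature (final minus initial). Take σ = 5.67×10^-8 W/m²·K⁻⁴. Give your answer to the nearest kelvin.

Before: T₁ = [3.360·0.63/(4σ)]^(1/4) = 55.27 K.
Final:   T₂ = [S(1−0.59)/(4σ)]^(1/4) = 49.64 K.
ΔT = T₂ − T₁ = -5.628 K.

-6 kelvin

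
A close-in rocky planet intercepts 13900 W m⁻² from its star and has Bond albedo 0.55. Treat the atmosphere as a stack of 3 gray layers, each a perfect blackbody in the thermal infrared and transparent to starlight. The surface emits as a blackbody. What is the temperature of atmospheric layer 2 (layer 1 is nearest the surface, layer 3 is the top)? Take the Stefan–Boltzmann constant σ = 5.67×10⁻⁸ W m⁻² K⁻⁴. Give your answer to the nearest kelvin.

OLR = S(1−α)/4 = 1564 W m⁻²; the top layer radiates at T_e = 407.5 K.
Each opaque layer satisfies 2T_j⁴ = T_{j−1}⁴ + T_{j+1}⁴, giving T_k⁴ = (N+1−k)T_e⁴.
T_2 = (2)^(1/4)·407.5 = 484.6 K.

485 K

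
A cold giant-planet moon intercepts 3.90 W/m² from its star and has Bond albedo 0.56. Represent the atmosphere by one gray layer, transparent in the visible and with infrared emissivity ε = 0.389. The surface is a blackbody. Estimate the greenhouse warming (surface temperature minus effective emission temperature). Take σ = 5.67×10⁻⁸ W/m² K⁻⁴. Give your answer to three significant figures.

2.91 kelvin

At the top of the atmosphere, σT_e⁴ = S(1−α)/4 = 0.4290 W/m², giving T_e = 52.45 K.
The surface balance (absorbed SW + ε·downward IR = σT_s⁴) with T_a⁴ = T_s⁴/2 reduces to T_s = T_e·[2/(2−ε)]^¼ = 55.36 K.
The atmosphere warms the surface by 2.914 K.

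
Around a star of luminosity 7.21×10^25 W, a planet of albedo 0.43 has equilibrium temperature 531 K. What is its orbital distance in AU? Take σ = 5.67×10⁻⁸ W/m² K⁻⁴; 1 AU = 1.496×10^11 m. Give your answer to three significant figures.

Required flux: S = 4σT⁴/(1−α) = 31630 W/m².
From L = 4πd²S, d = √(7.21×10^25/(4π·31630)) = 1.347×10^10 m = 0.09002 AU.

0.0900 AU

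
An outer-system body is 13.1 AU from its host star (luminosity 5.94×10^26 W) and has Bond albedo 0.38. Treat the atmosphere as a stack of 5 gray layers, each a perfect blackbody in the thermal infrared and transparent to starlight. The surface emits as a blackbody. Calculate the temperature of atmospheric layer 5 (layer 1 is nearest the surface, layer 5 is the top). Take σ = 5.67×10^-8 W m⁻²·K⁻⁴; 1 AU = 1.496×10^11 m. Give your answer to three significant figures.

76.2 kelvin

d = 13.1 × 1.496×10^11 m = 1.960×10^12 m.
Flux at the orbit: S = L/(4πd²) = 5.94×10^26/(4π·(1.96×10^12)²) = 12.31 W m⁻².
Top-of-atmosphere balance: σT_e⁴ = S(1−α)/4 = 1.908 W m⁻² → T_e = 76.16 K.
The net upward flux σT_e⁴ is constant between every pair of levels, so T_k⁴ = (N+1−k)T_e⁴.
T_5 = (1)^(1/4)·76.16 = 76.16 K.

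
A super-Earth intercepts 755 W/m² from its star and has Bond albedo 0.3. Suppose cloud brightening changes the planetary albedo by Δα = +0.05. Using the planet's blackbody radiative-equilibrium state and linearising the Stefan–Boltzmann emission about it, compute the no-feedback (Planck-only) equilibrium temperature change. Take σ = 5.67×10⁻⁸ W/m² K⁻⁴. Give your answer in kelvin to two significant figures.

-3.9 K

The baseline emission temperature is T_e = 219.7 K.
The change in absorbed flux is Δ[S(1−α)/4] = −SΔα/4 = -9.438 W/m².
Planck response: λ_P = 4σT_e³ = 4·5.67×10⁻⁸·(219.7)³ = 2.405 W/m²/K.
ΔT₀ = ΔF/λ_P = -9.438/2.405 = -3.92 K.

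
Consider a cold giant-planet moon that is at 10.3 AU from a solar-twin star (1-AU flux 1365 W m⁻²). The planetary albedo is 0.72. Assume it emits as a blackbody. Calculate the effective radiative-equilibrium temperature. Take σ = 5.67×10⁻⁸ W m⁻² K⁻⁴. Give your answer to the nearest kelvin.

63 kelvin

Flux at the orbit: S = 1365/(10.3)² = 12.87 W m⁻².
The planet absorbs (1−α)S over its disc πR² and re-emits over 4πR², so the mean absorbed flux is (1−0.72)·12.87/4 = 0.9007 W m⁻².
Set σT⁴ = 0.9007 → T = (0.9007/σ)^(1/4) = 63.13 K.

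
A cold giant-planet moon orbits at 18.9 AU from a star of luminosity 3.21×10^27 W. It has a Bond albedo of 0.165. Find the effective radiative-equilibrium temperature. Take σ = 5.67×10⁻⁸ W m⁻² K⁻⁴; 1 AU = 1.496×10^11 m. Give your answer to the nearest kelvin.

d = 18.9 × 1.496×10^11 m = 2.827×10^12 m.
Spreading L over a sphere of radius d: S = 3.21×10^27/(4π·2.83×10^12²) = 31.95 W m⁻².
The planet absorbs (1−α)S over its disc πR² and re-emits over 4πR², so the mean absorbed flux is (1−0.165)·31.95/4 = 6.670 W m⁻².
Balancing against σT⁴: T = (6.670/5.67×10⁻⁸)^(1/4) = 104.1 K.

104 K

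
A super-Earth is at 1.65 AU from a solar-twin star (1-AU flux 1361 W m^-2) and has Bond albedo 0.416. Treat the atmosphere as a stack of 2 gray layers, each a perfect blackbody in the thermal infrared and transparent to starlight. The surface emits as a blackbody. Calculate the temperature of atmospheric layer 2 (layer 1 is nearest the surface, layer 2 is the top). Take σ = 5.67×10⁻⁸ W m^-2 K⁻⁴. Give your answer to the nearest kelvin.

189 K

Flux at the orbit: S = 1361/(1.65)² = 499.9 W m^-2.
The effective emission temperature is T_e = [S(1−α)/(4σ)]^¼ = 189.4 K.
The net upward flux σT_e⁴ is constant between every pair of levels, so T_k⁴ = (N+1−k)T_e⁴.
T_2 = (1)^(1/4)·189.4 = 189.4 K.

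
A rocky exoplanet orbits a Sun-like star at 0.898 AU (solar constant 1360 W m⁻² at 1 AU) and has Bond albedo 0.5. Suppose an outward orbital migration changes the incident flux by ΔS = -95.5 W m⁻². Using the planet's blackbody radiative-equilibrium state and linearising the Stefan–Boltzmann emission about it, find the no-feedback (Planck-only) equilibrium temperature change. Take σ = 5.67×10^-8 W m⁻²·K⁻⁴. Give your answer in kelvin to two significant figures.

Flux at the orbit: S = 1360/(0.898)² = 1686 W m⁻².
The baseline emission temperature is T_e = 246.9 K.
TOA radiative forcing: ΔF = (1−α)ΔS/4 = 0.5·(-95.5)/4 = -11.94 W m⁻².
Planck response: λ_P = 4σT_e³ = 4·5.67×10⁻⁸·(246.9)³ = 3.415 W m⁻²/K.
Hence the no-feedback warming is ΔF/(4σT_e³) = -3.50 K.

-3.5 kelvin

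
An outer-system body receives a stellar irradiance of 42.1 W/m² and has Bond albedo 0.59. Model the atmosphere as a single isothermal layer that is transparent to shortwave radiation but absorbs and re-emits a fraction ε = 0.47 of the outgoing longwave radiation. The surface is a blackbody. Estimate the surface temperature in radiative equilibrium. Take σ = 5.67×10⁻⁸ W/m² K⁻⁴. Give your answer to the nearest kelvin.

At the top of the atmosphere, σT_e⁴ = S(1−α)/4 = 4.315 W/m², giving T_e = 93.40 K.
For a single slab of emissivity ε, T_s⁴ = 2T_e⁴/(2−ε); thus T_s = 93.40·(1.307)^(1/4) = 99.87 K.

100 K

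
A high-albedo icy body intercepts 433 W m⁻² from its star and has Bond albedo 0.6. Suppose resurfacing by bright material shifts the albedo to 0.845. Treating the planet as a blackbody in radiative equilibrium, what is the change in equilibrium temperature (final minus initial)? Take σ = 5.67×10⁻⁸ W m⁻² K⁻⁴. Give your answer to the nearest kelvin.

Before: T₁ = [433.0·0.4/(4σ)]^(1/4) = 166.2 K.
Final:   T₂ = [S(1−0.845)/(4σ)]^(1/4) = 131.2 K.
ΔT = T₂ − T₁ = -35.08 K.

-35 kelvin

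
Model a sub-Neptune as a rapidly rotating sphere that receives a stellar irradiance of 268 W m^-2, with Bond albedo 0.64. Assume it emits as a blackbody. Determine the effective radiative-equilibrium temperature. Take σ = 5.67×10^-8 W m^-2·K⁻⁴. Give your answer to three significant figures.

Averaging over the sphere, the absorbed flux is S(1−α)/4 = 24.12 W m^-2.
Set σT⁴ = 24.12 → T = (24.12/σ)^(1/4) = 143.6 K.

144 kelvin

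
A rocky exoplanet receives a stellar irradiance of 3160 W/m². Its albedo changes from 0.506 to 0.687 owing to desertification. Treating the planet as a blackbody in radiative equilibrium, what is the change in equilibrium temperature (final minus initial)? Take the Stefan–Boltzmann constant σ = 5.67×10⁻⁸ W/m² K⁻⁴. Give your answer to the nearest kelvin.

With α = 0.506, T₁ = 288.0 K.
After:  T₂ = [3160·0.313/(4σ)]^(1/4) = 257.0 K.
ΔT = T₂ − T₁ = -31.05 K.

-31 kelvin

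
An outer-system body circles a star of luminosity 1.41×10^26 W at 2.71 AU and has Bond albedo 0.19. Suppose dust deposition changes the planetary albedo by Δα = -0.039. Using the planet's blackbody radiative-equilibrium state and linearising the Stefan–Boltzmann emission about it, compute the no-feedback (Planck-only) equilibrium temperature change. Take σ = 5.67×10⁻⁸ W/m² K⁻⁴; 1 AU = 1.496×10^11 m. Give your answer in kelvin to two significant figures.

Orbital distance: d = 2.71 AU = 4.054×10^11 m.
Flux at the orbit: S = L/(4πd²) = 1.41×10^26/(4π·(4.05×10^11)²) = 68.27 W/m².
Unperturbed T_e = [68.27·(1−0.19)/(4σ)]^¼ = 125.0 K.
ΔF = −(S/4)Δα = −(68.27/4)×(-0.039) = 0.6656 W/m².
The Planck feedback parameter is 4σT_e³ = 0.4425 W/m²/K.
So ΔT₀ = 0.6656/0.4425 = 1.50 K.

1.5 kelvin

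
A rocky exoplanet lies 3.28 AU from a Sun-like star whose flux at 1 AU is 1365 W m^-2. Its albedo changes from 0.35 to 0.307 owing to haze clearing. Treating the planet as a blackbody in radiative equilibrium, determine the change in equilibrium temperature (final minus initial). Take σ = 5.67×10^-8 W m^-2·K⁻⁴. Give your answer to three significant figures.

Irradiance scales as 1/d², so S = 1365 W m^-2 × (1/3.28)² = 126.9 W m^-2.
With α = 0.35, T₁ = 138.1 K.
Final:   T₂ = [S(1−0.307)/(4σ)]^(1/4) = 140.3 K.
Change: 140.3 − 138.1 = 2.229 K.

2.23 kelvin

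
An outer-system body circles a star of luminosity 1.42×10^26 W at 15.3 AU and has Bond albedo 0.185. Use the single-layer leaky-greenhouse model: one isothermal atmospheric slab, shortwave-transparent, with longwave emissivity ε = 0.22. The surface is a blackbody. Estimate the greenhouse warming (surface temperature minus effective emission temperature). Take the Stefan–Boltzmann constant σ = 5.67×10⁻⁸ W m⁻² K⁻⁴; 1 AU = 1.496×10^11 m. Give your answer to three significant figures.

1.56 K

Orbital distance: d = 15.3 AU = 2.289×10^12 m.
S = L/(4πd²) = 2.157 W m⁻².
At the top of the atmosphere, σT_e⁴ = S(1−α)/4 = 0.4395 W m⁻², giving T_e = 52.76 K.
Surface balance with a leaky layer gives σT_s⁴ = σT_e⁴·2/(2−ε), so T_s = T_e·[2/(2−0.22)]^(1/4) = 54.32 K.
The atmosphere warms the surface by 1.560 K.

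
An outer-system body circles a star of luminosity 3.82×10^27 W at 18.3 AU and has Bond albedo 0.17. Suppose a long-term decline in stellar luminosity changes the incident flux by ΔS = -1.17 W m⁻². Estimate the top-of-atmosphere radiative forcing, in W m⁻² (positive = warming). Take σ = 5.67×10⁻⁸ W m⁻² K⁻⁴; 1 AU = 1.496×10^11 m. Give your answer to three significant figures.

d = 18.3 × 1.496×10^11 m = 2.738×10^12 m.
S = L/(4πd²) = 40.56 W m⁻².
Only a fraction (1−α) is absorbed and it's spread over 4πR², so ΔF = (1−α)ΔS/4 = -0.2428 W m⁻².

-0.243 W m⁻²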